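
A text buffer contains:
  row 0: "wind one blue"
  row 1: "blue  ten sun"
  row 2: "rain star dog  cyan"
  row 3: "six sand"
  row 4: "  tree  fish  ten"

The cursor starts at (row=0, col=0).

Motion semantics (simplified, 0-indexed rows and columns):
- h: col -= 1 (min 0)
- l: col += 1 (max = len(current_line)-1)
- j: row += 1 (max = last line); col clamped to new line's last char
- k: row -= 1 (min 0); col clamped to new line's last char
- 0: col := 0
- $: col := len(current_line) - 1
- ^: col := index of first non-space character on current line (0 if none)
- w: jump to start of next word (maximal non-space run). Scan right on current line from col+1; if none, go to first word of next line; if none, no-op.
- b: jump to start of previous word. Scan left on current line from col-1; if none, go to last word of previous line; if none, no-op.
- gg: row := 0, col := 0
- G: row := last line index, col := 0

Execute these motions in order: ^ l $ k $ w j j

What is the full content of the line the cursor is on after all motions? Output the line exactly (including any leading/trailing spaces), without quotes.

Answer: six sand

Derivation:
After 1 (^): row=0 col=0 char='w'
After 2 (l): row=0 col=1 char='i'
After 3 ($): row=0 col=12 char='e'
After 4 (k): row=0 col=12 char='e'
After 5 ($): row=0 col=12 char='e'
After 6 (w): row=1 col=0 char='b'
After 7 (j): row=2 col=0 char='r'
After 8 (j): row=3 col=0 char='s'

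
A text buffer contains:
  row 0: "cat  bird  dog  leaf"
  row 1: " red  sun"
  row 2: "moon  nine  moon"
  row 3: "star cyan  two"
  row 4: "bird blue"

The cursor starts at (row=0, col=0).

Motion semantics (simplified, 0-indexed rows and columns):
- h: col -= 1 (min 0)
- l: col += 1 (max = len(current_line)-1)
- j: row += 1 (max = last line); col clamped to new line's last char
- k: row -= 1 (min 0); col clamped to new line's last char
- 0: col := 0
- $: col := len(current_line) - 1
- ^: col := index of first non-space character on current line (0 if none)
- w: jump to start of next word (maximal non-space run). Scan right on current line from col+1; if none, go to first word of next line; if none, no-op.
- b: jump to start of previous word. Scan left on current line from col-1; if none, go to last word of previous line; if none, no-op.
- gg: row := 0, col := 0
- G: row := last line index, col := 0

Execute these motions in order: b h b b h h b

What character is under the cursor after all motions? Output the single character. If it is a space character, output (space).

After 1 (b): row=0 col=0 char='c'
After 2 (h): row=0 col=0 char='c'
After 3 (b): row=0 col=0 char='c'
After 4 (b): row=0 col=0 char='c'
After 5 (h): row=0 col=0 char='c'
After 6 (h): row=0 col=0 char='c'
After 7 (b): row=0 col=0 char='c'

Answer: c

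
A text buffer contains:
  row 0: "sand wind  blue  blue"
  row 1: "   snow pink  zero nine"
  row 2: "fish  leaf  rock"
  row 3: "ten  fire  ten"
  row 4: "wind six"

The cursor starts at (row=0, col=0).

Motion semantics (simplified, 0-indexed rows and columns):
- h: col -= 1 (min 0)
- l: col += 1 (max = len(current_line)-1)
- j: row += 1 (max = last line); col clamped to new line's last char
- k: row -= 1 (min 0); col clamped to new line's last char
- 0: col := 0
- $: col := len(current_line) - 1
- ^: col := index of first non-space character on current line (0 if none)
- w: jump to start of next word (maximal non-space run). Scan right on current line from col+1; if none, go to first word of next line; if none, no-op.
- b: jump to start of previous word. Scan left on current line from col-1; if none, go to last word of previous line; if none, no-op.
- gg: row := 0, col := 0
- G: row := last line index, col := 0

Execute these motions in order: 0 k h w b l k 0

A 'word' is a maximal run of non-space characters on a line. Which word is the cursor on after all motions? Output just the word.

Answer: sand

Derivation:
After 1 (0): row=0 col=0 char='s'
After 2 (k): row=0 col=0 char='s'
After 3 (h): row=0 col=0 char='s'
After 4 (w): row=0 col=5 char='w'
After 5 (b): row=0 col=0 char='s'
After 6 (l): row=0 col=1 char='a'
After 7 (k): row=0 col=1 char='a'
After 8 (0): row=0 col=0 char='s'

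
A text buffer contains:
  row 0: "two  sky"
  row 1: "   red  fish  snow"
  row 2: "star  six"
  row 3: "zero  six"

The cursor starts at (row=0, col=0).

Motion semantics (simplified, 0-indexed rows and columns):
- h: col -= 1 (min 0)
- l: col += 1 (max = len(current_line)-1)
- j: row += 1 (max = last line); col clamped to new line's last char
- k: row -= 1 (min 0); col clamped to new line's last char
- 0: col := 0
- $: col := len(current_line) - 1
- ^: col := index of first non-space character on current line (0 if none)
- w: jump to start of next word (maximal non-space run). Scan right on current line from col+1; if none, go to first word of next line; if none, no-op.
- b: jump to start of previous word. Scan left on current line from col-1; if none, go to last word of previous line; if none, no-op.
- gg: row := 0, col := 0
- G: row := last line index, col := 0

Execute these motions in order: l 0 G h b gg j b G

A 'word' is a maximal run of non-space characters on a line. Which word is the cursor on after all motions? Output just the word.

Answer: zero

Derivation:
After 1 (l): row=0 col=1 char='w'
After 2 (0): row=0 col=0 char='t'
After 3 (G): row=3 col=0 char='z'
After 4 (h): row=3 col=0 char='z'
After 5 (b): row=2 col=6 char='s'
After 6 (gg): row=0 col=0 char='t'
After 7 (j): row=1 col=0 char='_'
After 8 (b): row=0 col=5 char='s'
After 9 (G): row=3 col=0 char='z'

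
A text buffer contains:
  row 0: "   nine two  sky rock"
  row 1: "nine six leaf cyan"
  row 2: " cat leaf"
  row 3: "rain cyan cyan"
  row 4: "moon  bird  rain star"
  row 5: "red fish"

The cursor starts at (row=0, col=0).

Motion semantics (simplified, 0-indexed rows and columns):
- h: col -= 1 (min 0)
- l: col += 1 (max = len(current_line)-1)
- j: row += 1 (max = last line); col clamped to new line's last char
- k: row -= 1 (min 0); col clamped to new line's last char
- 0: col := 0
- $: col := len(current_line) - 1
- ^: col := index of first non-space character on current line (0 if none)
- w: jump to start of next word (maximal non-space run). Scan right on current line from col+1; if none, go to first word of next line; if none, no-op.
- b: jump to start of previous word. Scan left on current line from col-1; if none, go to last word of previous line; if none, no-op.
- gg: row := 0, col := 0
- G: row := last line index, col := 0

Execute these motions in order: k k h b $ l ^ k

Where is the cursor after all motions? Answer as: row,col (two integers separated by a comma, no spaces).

Answer: 0,3

Derivation:
After 1 (k): row=0 col=0 char='_'
After 2 (k): row=0 col=0 char='_'
After 3 (h): row=0 col=0 char='_'
After 4 (b): row=0 col=0 char='_'
After 5 ($): row=0 col=20 char='k'
After 6 (l): row=0 col=20 char='k'
After 7 (^): row=0 col=3 char='n'
After 8 (k): row=0 col=3 char='n'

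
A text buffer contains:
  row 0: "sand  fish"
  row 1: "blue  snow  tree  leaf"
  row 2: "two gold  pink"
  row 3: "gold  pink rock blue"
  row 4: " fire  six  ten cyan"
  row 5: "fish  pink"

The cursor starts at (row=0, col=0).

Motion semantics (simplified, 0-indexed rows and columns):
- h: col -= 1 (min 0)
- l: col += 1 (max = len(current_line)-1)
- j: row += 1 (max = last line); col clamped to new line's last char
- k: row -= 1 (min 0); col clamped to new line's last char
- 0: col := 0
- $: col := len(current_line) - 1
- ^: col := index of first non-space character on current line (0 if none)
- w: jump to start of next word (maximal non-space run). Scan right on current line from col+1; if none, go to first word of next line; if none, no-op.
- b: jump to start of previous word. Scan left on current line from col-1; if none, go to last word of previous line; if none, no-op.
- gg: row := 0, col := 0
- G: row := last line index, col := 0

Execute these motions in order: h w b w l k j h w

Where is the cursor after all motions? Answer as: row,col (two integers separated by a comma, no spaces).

Answer: 1,12

Derivation:
After 1 (h): row=0 col=0 char='s'
After 2 (w): row=0 col=6 char='f'
After 3 (b): row=0 col=0 char='s'
After 4 (w): row=0 col=6 char='f'
After 5 (l): row=0 col=7 char='i'
After 6 (k): row=0 col=7 char='i'
After 7 (j): row=1 col=7 char='n'
After 8 (h): row=1 col=6 char='s'
After 9 (w): row=1 col=12 char='t'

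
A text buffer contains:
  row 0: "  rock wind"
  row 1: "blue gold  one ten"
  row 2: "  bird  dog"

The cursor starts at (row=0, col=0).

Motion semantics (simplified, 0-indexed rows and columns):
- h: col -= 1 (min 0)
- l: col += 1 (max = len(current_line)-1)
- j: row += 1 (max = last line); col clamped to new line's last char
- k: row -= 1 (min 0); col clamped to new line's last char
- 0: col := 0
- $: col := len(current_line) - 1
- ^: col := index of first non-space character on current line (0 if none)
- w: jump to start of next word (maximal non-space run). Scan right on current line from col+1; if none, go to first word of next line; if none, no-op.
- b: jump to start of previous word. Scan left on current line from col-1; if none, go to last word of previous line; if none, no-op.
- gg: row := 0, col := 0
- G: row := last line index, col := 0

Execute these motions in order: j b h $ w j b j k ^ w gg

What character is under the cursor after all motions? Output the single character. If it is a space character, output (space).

After 1 (j): row=1 col=0 char='b'
After 2 (b): row=0 col=7 char='w'
After 3 (h): row=0 col=6 char='_'
After 4 ($): row=0 col=10 char='d'
After 5 (w): row=1 col=0 char='b'
After 6 (j): row=2 col=0 char='_'
After 7 (b): row=1 col=15 char='t'
After 8 (j): row=2 col=10 char='g'
After 9 (k): row=1 col=10 char='_'
After 10 (^): row=1 col=0 char='b'
After 11 (w): row=1 col=5 char='g'
After 12 (gg): row=0 col=0 char='_'

Answer: (space)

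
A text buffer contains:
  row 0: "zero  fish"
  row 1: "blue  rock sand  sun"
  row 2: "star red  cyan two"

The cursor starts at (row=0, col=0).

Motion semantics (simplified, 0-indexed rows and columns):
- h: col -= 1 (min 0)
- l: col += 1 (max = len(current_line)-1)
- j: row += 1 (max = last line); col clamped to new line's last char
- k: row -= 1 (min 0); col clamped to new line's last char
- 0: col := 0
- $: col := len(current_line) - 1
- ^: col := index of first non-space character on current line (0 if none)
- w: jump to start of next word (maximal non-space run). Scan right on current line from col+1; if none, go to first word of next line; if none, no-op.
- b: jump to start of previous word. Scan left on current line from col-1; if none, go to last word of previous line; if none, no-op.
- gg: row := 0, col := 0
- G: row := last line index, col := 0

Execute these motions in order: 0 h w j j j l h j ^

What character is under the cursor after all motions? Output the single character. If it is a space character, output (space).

After 1 (0): row=0 col=0 char='z'
After 2 (h): row=0 col=0 char='z'
After 3 (w): row=0 col=6 char='f'
After 4 (j): row=1 col=6 char='r'
After 5 (j): row=2 col=6 char='e'
After 6 (j): row=2 col=6 char='e'
After 7 (l): row=2 col=7 char='d'
After 8 (h): row=2 col=6 char='e'
After 9 (j): row=2 col=6 char='e'
After 10 (^): row=2 col=0 char='s'

Answer: s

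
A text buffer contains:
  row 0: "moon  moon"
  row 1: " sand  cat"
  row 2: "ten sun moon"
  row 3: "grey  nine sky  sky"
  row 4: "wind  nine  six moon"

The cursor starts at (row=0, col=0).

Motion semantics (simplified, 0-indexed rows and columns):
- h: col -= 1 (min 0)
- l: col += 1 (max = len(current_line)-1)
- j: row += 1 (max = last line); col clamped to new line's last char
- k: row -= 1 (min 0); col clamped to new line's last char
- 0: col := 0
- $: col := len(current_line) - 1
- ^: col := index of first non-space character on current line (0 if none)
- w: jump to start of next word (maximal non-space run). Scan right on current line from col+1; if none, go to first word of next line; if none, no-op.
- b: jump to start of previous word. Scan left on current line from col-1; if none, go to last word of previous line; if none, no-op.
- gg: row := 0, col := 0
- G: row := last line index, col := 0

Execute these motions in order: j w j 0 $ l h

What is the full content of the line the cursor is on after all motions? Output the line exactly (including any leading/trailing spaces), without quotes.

Answer: ten sun moon

Derivation:
After 1 (j): row=1 col=0 char='_'
After 2 (w): row=1 col=1 char='s'
After 3 (j): row=2 col=1 char='e'
After 4 (0): row=2 col=0 char='t'
After 5 ($): row=2 col=11 char='n'
After 6 (l): row=2 col=11 char='n'
After 7 (h): row=2 col=10 char='o'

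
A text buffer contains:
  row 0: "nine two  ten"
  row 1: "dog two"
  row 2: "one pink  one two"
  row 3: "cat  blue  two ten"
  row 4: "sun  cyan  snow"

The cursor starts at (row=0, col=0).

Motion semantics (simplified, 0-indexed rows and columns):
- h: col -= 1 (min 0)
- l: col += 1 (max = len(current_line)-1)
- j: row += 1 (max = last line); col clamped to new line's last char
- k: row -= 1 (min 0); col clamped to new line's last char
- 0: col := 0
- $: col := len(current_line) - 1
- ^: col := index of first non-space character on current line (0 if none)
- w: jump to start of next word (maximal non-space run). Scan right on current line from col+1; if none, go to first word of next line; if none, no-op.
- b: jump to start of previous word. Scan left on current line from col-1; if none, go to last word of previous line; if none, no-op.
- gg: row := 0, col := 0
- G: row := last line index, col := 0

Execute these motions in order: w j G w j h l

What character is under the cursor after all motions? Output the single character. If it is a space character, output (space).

Answer: c

Derivation:
After 1 (w): row=0 col=5 char='t'
After 2 (j): row=1 col=5 char='w'
After 3 (G): row=4 col=0 char='s'
After 4 (w): row=4 col=5 char='c'
After 5 (j): row=4 col=5 char='c'
After 6 (h): row=4 col=4 char='_'
After 7 (l): row=4 col=5 char='c'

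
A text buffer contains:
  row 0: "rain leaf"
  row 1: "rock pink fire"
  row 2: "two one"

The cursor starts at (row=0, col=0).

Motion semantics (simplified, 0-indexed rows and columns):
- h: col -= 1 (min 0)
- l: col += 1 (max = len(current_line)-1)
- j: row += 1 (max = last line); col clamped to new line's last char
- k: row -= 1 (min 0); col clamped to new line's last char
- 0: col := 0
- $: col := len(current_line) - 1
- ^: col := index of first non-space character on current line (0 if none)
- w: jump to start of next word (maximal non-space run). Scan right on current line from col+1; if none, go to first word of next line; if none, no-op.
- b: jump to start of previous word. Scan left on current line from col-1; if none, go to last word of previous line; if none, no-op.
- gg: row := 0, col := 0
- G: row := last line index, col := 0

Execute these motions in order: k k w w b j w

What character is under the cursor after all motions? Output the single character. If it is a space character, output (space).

Answer: f

Derivation:
After 1 (k): row=0 col=0 char='r'
After 2 (k): row=0 col=0 char='r'
After 3 (w): row=0 col=5 char='l'
After 4 (w): row=1 col=0 char='r'
After 5 (b): row=0 col=5 char='l'
After 6 (j): row=1 col=5 char='p'
After 7 (w): row=1 col=10 char='f'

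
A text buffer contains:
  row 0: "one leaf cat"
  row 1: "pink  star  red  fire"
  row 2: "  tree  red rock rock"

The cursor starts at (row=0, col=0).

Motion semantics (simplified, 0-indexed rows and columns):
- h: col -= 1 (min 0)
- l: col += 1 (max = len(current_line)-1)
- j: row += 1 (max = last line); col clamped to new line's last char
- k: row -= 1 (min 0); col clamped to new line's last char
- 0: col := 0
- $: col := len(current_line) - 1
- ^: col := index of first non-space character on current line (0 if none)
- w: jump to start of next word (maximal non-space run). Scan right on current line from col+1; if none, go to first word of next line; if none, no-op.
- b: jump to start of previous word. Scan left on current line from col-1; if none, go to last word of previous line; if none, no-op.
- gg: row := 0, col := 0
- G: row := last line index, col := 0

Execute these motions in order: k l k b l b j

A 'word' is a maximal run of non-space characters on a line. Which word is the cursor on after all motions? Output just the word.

Answer: pink

Derivation:
After 1 (k): row=0 col=0 char='o'
After 2 (l): row=0 col=1 char='n'
After 3 (k): row=0 col=1 char='n'
After 4 (b): row=0 col=0 char='o'
After 5 (l): row=0 col=1 char='n'
After 6 (b): row=0 col=0 char='o'
After 7 (j): row=1 col=0 char='p'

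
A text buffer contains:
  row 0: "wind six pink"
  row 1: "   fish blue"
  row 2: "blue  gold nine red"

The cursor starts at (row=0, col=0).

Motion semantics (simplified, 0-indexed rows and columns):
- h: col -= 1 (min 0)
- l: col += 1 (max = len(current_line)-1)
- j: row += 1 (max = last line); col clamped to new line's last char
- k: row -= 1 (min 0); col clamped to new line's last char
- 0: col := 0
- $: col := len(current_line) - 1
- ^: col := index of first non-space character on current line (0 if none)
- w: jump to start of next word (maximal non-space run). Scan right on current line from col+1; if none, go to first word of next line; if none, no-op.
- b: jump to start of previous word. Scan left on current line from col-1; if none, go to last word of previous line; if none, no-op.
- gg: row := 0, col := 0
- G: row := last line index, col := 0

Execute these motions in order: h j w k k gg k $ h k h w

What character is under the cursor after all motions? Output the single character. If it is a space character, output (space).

Answer: f

Derivation:
After 1 (h): row=0 col=0 char='w'
After 2 (j): row=1 col=0 char='_'
After 3 (w): row=1 col=3 char='f'
After 4 (k): row=0 col=3 char='d'
After 5 (k): row=0 col=3 char='d'
After 6 (gg): row=0 col=0 char='w'
After 7 (k): row=0 col=0 char='w'
After 8 ($): row=0 col=12 char='k'
After 9 (h): row=0 col=11 char='n'
After 10 (k): row=0 col=11 char='n'
After 11 (h): row=0 col=10 char='i'
After 12 (w): row=1 col=3 char='f'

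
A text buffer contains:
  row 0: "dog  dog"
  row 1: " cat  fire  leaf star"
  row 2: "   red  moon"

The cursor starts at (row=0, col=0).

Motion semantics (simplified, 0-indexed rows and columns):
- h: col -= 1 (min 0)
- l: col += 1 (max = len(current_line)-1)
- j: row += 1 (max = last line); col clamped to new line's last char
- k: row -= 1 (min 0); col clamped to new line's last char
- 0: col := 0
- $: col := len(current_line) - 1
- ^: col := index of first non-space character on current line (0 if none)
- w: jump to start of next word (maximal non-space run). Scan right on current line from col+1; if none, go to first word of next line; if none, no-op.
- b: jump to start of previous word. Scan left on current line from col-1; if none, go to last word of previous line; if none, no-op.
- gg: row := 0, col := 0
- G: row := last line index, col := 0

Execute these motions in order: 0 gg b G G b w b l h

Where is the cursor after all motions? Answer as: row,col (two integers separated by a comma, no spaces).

Answer: 1,17

Derivation:
After 1 (0): row=0 col=0 char='d'
After 2 (gg): row=0 col=0 char='d'
After 3 (b): row=0 col=0 char='d'
After 4 (G): row=2 col=0 char='_'
After 5 (G): row=2 col=0 char='_'
After 6 (b): row=1 col=17 char='s'
After 7 (w): row=2 col=3 char='r'
After 8 (b): row=1 col=17 char='s'
After 9 (l): row=1 col=18 char='t'
After 10 (h): row=1 col=17 char='s'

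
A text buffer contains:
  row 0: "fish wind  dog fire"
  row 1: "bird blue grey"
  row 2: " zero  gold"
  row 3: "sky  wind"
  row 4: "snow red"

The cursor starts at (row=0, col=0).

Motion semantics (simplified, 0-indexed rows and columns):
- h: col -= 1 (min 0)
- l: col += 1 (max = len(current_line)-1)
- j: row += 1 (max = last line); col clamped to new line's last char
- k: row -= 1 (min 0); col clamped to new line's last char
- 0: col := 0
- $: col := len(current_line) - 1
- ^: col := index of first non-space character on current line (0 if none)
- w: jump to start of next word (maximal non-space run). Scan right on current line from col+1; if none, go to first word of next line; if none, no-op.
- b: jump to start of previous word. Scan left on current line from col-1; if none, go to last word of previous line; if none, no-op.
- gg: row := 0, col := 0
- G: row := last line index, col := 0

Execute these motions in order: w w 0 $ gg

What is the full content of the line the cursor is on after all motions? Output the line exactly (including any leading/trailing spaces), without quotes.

Answer: fish wind  dog fire

Derivation:
After 1 (w): row=0 col=5 char='w'
After 2 (w): row=0 col=11 char='d'
After 3 (0): row=0 col=0 char='f'
After 4 ($): row=0 col=18 char='e'
After 5 (gg): row=0 col=0 char='f'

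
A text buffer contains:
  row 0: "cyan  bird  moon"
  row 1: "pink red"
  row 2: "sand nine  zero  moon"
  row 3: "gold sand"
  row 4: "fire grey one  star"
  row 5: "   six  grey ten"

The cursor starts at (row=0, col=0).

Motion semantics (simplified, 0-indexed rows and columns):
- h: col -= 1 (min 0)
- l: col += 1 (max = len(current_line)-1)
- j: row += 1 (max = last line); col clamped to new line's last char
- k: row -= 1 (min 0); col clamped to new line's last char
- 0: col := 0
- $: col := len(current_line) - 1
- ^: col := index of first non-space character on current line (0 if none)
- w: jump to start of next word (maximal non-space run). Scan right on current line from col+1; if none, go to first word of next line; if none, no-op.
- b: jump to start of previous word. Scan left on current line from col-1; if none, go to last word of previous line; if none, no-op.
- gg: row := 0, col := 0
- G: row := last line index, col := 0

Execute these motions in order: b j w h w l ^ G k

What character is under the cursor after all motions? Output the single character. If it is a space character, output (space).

Answer: f

Derivation:
After 1 (b): row=0 col=0 char='c'
After 2 (j): row=1 col=0 char='p'
After 3 (w): row=1 col=5 char='r'
After 4 (h): row=1 col=4 char='_'
After 5 (w): row=1 col=5 char='r'
After 6 (l): row=1 col=6 char='e'
After 7 (^): row=1 col=0 char='p'
After 8 (G): row=5 col=0 char='_'
After 9 (k): row=4 col=0 char='f'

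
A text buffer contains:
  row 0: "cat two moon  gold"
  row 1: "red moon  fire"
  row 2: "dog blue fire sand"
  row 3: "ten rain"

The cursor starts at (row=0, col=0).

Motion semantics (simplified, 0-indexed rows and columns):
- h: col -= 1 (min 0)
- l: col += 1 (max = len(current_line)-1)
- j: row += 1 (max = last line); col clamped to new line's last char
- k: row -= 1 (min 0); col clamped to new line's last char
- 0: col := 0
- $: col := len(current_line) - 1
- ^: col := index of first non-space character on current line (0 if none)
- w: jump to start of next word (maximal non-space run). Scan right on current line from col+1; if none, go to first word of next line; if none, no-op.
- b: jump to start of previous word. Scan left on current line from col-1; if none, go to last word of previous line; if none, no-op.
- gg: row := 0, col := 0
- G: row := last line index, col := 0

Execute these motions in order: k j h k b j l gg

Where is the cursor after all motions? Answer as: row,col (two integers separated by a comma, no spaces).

After 1 (k): row=0 col=0 char='c'
After 2 (j): row=1 col=0 char='r'
After 3 (h): row=1 col=0 char='r'
After 4 (k): row=0 col=0 char='c'
After 5 (b): row=0 col=0 char='c'
After 6 (j): row=1 col=0 char='r'
After 7 (l): row=1 col=1 char='e'
After 8 (gg): row=0 col=0 char='c'

Answer: 0,0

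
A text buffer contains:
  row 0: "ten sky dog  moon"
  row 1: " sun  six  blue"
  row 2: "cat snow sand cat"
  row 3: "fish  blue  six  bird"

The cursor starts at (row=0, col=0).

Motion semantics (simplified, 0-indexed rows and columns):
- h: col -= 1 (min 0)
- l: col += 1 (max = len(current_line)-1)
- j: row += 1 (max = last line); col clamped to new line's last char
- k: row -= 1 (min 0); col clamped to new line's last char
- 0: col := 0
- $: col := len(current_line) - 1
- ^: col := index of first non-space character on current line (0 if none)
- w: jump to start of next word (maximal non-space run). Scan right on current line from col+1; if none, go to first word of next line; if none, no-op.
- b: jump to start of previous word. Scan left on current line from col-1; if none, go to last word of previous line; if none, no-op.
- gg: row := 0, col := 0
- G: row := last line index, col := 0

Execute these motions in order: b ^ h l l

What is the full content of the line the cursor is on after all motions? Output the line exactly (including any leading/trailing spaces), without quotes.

After 1 (b): row=0 col=0 char='t'
After 2 (^): row=0 col=0 char='t'
After 3 (h): row=0 col=0 char='t'
After 4 (l): row=0 col=1 char='e'
After 5 (l): row=0 col=2 char='n'

Answer: ten sky dog  moon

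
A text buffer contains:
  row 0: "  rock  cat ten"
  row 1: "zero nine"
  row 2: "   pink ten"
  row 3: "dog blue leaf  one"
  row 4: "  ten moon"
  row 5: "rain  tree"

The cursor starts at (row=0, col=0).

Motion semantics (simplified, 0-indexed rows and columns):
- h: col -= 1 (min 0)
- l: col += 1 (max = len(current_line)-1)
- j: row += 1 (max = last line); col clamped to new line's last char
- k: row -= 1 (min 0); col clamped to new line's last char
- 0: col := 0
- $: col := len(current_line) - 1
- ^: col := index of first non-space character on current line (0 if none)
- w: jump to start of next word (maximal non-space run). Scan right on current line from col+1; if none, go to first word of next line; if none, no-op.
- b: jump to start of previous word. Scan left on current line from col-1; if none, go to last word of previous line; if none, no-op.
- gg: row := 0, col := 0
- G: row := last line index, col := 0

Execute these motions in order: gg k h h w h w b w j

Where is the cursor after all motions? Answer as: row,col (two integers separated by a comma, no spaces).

After 1 (gg): row=0 col=0 char='_'
After 2 (k): row=0 col=0 char='_'
After 3 (h): row=0 col=0 char='_'
After 4 (h): row=0 col=0 char='_'
After 5 (w): row=0 col=2 char='r'
After 6 (h): row=0 col=1 char='_'
After 7 (w): row=0 col=2 char='r'
After 8 (b): row=0 col=2 char='r'
After 9 (w): row=0 col=8 char='c'
After 10 (j): row=1 col=8 char='e'

Answer: 1,8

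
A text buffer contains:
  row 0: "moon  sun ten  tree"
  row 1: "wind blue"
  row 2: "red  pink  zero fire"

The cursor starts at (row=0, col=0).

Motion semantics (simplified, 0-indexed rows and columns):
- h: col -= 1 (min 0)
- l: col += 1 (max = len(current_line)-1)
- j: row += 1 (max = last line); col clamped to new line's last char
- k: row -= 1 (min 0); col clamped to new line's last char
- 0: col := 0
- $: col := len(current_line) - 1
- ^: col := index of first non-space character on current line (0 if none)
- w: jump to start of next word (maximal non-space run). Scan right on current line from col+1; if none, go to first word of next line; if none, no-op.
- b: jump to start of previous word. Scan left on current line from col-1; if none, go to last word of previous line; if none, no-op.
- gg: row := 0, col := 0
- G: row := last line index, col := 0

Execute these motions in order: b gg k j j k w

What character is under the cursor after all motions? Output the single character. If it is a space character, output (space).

Answer: b

Derivation:
After 1 (b): row=0 col=0 char='m'
After 2 (gg): row=0 col=0 char='m'
After 3 (k): row=0 col=0 char='m'
After 4 (j): row=1 col=0 char='w'
After 5 (j): row=2 col=0 char='r'
After 6 (k): row=1 col=0 char='w'
After 7 (w): row=1 col=5 char='b'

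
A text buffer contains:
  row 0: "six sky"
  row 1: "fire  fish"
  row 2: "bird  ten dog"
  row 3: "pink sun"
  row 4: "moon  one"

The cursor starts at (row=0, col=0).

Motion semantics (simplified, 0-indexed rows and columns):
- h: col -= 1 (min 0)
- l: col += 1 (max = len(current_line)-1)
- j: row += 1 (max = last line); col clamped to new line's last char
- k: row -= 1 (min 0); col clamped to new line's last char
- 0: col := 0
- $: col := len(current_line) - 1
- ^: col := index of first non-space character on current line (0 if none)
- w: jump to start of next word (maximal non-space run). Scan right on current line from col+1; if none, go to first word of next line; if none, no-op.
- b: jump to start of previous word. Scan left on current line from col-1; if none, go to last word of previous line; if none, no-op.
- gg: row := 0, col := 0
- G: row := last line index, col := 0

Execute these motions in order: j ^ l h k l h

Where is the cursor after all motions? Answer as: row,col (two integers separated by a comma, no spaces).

After 1 (j): row=1 col=0 char='f'
After 2 (^): row=1 col=0 char='f'
After 3 (l): row=1 col=1 char='i'
After 4 (h): row=1 col=0 char='f'
After 5 (k): row=0 col=0 char='s'
After 6 (l): row=0 col=1 char='i'
After 7 (h): row=0 col=0 char='s'

Answer: 0,0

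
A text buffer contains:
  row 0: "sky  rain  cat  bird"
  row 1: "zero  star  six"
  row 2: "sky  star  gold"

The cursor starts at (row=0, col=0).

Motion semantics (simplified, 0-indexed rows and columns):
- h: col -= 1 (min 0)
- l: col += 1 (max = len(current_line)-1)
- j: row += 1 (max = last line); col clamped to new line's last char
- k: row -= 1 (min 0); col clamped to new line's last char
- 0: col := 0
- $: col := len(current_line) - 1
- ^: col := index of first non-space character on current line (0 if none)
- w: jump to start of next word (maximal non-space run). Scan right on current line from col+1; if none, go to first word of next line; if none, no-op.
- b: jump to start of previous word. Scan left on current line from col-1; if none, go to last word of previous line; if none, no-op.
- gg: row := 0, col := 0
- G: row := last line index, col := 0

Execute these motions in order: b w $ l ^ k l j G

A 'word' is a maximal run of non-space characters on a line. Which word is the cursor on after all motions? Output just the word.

Answer: sky

Derivation:
After 1 (b): row=0 col=0 char='s'
After 2 (w): row=0 col=5 char='r'
After 3 ($): row=0 col=19 char='d'
After 4 (l): row=0 col=19 char='d'
After 5 (^): row=0 col=0 char='s'
After 6 (k): row=0 col=0 char='s'
After 7 (l): row=0 col=1 char='k'
After 8 (j): row=1 col=1 char='e'
After 9 (G): row=2 col=0 char='s'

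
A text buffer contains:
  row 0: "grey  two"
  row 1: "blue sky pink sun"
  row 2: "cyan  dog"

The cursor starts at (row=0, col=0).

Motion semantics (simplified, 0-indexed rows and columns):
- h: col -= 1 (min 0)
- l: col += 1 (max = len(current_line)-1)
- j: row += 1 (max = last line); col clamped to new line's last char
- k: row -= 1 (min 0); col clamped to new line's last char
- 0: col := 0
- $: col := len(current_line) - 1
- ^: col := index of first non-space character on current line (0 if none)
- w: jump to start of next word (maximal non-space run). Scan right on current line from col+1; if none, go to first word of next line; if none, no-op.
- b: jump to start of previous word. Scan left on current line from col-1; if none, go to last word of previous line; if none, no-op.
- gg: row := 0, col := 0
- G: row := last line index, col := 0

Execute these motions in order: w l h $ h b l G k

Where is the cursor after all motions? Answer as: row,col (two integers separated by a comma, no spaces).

After 1 (w): row=0 col=6 char='t'
After 2 (l): row=0 col=7 char='w'
After 3 (h): row=0 col=6 char='t'
After 4 ($): row=0 col=8 char='o'
After 5 (h): row=0 col=7 char='w'
After 6 (b): row=0 col=6 char='t'
After 7 (l): row=0 col=7 char='w'
After 8 (G): row=2 col=0 char='c'
After 9 (k): row=1 col=0 char='b'

Answer: 1,0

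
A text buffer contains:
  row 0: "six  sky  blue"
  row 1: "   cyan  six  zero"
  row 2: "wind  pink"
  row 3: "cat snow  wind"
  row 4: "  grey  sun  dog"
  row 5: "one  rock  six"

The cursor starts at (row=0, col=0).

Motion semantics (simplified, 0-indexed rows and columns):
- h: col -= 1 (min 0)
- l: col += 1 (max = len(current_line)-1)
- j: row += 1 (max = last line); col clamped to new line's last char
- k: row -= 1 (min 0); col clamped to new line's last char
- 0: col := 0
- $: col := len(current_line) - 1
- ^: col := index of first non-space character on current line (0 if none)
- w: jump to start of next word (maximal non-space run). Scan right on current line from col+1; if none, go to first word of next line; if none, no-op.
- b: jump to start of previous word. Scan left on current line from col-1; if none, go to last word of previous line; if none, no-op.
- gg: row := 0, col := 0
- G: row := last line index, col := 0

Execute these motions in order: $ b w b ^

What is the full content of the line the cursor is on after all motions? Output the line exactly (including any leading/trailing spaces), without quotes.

Answer: six  sky  blue

Derivation:
After 1 ($): row=0 col=13 char='e'
After 2 (b): row=0 col=10 char='b'
After 3 (w): row=1 col=3 char='c'
After 4 (b): row=0 col=10 char='b'
After 5 (^): row=0 col=0 char='s'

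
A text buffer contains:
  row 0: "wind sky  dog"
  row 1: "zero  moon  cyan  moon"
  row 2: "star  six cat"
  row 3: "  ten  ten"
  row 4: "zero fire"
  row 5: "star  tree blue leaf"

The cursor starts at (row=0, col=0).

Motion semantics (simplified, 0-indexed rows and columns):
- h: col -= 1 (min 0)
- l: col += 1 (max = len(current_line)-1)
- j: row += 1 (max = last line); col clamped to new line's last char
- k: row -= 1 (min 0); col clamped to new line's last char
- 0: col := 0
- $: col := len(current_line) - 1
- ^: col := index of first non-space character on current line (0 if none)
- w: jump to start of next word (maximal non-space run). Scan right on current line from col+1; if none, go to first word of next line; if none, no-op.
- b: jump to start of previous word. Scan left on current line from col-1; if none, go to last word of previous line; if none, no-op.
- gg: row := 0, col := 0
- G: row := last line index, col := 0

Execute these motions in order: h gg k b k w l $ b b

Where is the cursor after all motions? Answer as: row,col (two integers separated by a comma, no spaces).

After 1 (h): row=0 col=0 char='w'
After 2 (gg): row=0 col=0 char='w'
After 3 (k): row=0 col=0 char='w'
After 4 (b): row=0 col=0 char='w'
After 5 (k): row=0 col=0 char='w'
After 6 (w): row=0 col=5 char='s'
After 7 (l): row=0 col=6 char='k'
After 8 ($): row=0 col=12 char='g'
After 9 (b): row=0 col=10 char='d'
After 10 (b): row=0 col=5 char='s'

Answer: 0,5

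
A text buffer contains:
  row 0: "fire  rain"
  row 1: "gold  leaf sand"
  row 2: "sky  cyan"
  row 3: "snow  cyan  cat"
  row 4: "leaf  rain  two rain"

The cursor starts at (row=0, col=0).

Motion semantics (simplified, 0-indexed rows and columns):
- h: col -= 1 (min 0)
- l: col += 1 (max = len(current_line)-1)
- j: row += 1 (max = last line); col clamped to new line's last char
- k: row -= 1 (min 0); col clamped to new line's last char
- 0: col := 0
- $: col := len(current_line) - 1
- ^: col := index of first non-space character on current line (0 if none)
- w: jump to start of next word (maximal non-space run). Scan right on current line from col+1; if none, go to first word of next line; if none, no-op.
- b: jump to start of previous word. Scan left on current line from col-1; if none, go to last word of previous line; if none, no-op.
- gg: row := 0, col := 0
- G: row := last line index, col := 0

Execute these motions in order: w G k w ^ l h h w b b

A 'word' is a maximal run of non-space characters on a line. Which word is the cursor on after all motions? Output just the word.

Answer: cyan

Derivation:
After 1 (w): row=0 col=6 char='r'
After 2 (G): row=4 col=0 char='l'
After 3 (k): row=3 col=0 char='s'
After 4 (w): row=3 col=6 char='c'
After 5 (^): row=3 col=0 char='s'
After 6 (l): row=3 col=1 char='n'
After 7 (h): row=3 col=0 char='s'
After 8 (h): row=3 col=0 char='s'
After 9 (w): row=3 col=6 char='c'
After 10 (b): row=3 col=0 char='s'
After 11 (b): row=2 col=5 char='c'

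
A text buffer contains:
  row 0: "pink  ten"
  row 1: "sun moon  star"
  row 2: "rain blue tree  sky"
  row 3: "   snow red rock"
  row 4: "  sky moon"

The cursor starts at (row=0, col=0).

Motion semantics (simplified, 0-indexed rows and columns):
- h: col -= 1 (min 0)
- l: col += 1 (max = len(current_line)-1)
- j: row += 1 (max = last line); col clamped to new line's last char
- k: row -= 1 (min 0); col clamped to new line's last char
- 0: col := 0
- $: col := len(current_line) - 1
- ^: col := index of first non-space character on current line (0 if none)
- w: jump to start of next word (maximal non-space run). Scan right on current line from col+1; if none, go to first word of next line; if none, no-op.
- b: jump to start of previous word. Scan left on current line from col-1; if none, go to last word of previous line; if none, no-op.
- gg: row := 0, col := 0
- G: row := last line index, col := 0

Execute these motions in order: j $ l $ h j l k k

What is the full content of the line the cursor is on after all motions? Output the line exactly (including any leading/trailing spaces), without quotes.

Answer: pink  ten

Derivation:
After 1 (j): row=1 col=0 char='s'
After 2 ($): row=1 col=13 char='r'
After 3 (l): row=1 col=13 char='r'
After 4 ($): row=1 col=13 char='r'
After 5 (h): row=1 col=12 char='a'
After 6 (j): row=2 col=12 char='e'
After 7 (l): row=2 col=13 char='e'
After 8 (k): row=1 col=13 char='r'
After 9 (k): row=0 col=8 char='n'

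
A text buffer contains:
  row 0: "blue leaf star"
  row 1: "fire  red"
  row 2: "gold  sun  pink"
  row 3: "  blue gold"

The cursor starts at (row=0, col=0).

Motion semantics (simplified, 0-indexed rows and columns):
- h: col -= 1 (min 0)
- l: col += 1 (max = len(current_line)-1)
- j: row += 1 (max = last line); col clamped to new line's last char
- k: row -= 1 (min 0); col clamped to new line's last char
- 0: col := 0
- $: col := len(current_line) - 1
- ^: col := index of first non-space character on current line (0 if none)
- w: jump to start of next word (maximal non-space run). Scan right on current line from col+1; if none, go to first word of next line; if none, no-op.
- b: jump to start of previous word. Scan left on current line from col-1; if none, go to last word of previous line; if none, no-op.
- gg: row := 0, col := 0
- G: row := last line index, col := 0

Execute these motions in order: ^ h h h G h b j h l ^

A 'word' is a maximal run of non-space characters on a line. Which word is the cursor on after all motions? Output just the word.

After 1 (^): row=0 col=0 char='b'
After 2 (h): row=0 col=0 char='b'
After 3 (h): row=0 col=0 char='b'
After 4 (h): row=0 col=0 char='b'
After 5 (G): row=3 col=0 char='_'
After 6 (h): row=3 col=0 char='_'
After 7 (b): row=2 col=11 char='p'
After 8 (j): row=3 col=10 char='d'
After 9 (h): row=3 col=9 char='l'
After 10 (l): row=3 col=10 char='d'
After 11 (^): row=3 col=2 char='b'

Answer: blue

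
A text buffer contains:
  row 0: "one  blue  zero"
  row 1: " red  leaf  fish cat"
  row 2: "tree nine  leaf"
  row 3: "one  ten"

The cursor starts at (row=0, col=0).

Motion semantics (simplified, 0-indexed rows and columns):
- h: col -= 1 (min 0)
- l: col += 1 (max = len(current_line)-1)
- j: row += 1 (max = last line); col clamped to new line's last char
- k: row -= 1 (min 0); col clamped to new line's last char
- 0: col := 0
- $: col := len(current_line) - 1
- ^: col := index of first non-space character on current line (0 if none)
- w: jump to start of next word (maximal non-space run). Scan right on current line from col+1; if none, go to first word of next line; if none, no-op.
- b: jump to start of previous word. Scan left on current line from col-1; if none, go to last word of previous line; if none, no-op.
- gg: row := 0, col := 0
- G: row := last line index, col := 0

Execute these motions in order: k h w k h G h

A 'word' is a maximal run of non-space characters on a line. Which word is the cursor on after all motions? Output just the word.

After 1 (k): row=0 col=0 char='o'
After 2 (h): row=0 col=0 char='o'
After 3 (w): row=0 col=5 char='b'
After 4 (k): row=0 col=5 char='b'
After 5 (h): row=0 col=4 char='_'
After 6 (G): row=3 col=0 char='o'
After 7 (h): row=3 col=0 char='o'

Answer: one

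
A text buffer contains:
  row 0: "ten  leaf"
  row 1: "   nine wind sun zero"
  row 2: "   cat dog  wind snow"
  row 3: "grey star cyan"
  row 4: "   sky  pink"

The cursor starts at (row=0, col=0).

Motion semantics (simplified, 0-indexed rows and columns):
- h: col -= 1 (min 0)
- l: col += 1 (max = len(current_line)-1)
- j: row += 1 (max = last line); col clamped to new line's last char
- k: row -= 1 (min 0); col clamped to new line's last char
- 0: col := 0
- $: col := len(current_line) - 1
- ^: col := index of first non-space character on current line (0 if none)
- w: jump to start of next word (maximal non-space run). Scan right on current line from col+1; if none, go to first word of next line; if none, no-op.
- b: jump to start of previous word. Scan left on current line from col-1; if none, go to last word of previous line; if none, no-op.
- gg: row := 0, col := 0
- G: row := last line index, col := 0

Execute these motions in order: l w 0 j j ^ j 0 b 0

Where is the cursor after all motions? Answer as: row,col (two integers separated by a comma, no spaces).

Answer: 2,0

Derivation:
After 1 (l): row=0 col=1 char='e'
After 2 (w): row=0 col=5 char='l'
After 3 (0): row=0 col=0 char='t'
After 4 (j): row=1 col=0 char='_'
After 5 (j): row=2 col=0 char='_'
After 6 (^): row=2 col=3 char='c'
After 7 (j): row=3 col=3 char='y'
After 8 (0): row=3 col=0 char='g'
After 9 (b): row=2 col=17 char='s'
After 10 (0): row=2 col=0 char='_'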